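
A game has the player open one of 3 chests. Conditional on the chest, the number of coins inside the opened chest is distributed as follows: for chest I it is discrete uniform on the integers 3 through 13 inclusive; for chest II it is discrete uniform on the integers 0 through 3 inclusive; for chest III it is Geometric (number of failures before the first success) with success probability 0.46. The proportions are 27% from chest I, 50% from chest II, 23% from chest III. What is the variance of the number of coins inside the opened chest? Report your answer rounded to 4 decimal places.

Per component, I: μ=8, E[X²]=74; II: μ=1.5, E[X²]=3.5; III: μ=1.17391, E[X²]=3.93006.
E[X] = 0.27·8 + 0.5·1.5 + 0.23·1.17391 = 3.18.
E[X²] = 0.27·74 + 0.5·3.5 + 0.23·3.93006 = 22.6339.
Var(X) = E[X²] − (E[X])² = 22.6339 − 10.1124 = 12.5215.

12.5215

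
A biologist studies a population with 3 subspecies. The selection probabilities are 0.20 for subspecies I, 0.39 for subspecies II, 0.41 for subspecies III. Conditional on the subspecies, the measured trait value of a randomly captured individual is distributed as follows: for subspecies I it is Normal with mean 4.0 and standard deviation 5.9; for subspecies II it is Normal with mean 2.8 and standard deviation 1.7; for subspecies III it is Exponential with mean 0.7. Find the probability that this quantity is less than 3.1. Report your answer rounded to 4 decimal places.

Conditional on each subspecies, P(X < 3.1): I: 0.43938; II: 0.570038; III: 0.988068.
By total probability, P(X < 3.1) = 0.2·0.43938 + 0.39·0.570038 + 0.41·0.988068 = 0.715299.

0.7153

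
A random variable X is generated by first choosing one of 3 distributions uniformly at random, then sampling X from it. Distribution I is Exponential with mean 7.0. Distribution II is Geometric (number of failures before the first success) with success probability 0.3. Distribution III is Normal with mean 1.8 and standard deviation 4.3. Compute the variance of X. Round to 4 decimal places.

Per component, I: μ=7, E[X²]=98; II: μ=2.33333, E[X²]=13.2222; III: μ=1.8, E[X²]=21.73.
E[X] = 0.333333·7 + 0.333333·2.33333 + 0.333333·1.8 = 3.71111.
E[X²] = 0.333333·98 + 0.333333·13.2222 + 0.333333·21.73 = 44.3174.
Var(X) = E[X²] − (E[X])² = 44.3174 − 13.7723 = 30.5451.

30.5451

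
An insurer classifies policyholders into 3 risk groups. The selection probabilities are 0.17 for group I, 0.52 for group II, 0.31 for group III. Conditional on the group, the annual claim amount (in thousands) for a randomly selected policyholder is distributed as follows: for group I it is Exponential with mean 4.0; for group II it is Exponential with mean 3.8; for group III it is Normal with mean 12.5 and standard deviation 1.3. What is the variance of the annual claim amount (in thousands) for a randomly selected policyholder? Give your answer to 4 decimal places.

Per component, I: μ=4, E[X²]=32; II: μ=3.8, E[X²]=28.88; III: μ=12.5, E[X²]=157.94.
E[X] = 0.17·4 + 0.52·3.8 + 0.31·12.5 = 6.531.
E[X²] = 0.17·32 + 0.52·28.88 + 0.31·157.94 = 69.419.
Var(X) = E[X²] − (E[X])² = 69.419 − 42.654 = 26.765.

26.7650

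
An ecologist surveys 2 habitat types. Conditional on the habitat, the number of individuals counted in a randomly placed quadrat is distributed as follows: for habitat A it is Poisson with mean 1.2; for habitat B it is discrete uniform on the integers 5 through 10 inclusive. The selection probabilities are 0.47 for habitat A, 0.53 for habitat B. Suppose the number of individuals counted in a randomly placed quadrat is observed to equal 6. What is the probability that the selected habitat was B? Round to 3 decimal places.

Likelihoods P(X=6 | ·): A: 0.00124911; B: 0.166667.
Posterior ∝ prior × likelihood. Numerator for B: 0.53·0.166667 = 0.0883333.
Normalizing constant: 0.47·0.00124911 + 0.53·0.166667 = 0.0889204.
P(B | observation) = 0.0883333 / 0.0889204 = 0.993398.

0.993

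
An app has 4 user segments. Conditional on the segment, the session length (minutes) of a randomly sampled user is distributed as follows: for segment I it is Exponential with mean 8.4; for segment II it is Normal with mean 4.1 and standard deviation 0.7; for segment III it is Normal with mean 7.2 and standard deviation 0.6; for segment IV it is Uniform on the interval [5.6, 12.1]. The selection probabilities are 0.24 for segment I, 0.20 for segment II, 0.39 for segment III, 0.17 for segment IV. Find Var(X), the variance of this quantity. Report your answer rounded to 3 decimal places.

Per component, I: μ=8.4, E[X²]=141.12; II: μ=4.1, E[X²]=17.3; III: μ=7.2, E[X²]=52.2; IV: μ=8.85, E[X²]=81.8433.
E[X] = 0.24·8.4 + 0.2·4.1 + 0.39·7.2 + 0.17·8.85 = 7.1485.
E[X²] = 0.24·141.12 + 0.2·17.3 + 0.39·52.2 + 0.17·81.8433 = 71.6002.
Var(X) = E[X²] − (E[X])² = 71.6002 − 51.1011 = 20.4991.

20.499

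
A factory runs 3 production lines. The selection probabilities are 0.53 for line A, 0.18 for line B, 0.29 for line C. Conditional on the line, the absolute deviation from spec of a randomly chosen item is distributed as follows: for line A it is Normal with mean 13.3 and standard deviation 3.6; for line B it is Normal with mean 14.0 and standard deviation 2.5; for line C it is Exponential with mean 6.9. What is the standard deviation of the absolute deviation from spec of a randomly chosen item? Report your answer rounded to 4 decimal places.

Per component, A: μ=13.3, E[X²]=189.85; B: μ=14, E[X²]=202.25; C: μ=6.9, E[X²]=95.22.
E[X] = 0.53·13.3 + 0.18·14 + 0.29·6.9 = 11.57.
E[X²] = 0.53·189.85 + 0.18·202.25 + 0.29·95.22 = 164.639.
Var(X) = E[X²] − (E[X])² = 164.639 − 133.865 = 30.7744.
SD(X) = √30.7744 = 5.54747.

5.5475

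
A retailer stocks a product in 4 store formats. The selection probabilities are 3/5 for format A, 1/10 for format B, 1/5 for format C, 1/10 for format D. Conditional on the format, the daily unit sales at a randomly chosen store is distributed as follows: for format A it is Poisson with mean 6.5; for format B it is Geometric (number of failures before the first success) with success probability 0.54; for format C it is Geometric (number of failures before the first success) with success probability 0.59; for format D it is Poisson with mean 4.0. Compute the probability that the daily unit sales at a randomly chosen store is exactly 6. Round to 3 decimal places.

0.106

Conditional on each format, P(X = 6): A: 0.157483; B: 0.00511612; C: 0.00280256; D: 0.104196.
By total probability, P(X = 6) = 0.6·0.157483 + 0.1·0.00511612 + 0.2·0.00280256 + 0.1·0.104196 = 0.105981.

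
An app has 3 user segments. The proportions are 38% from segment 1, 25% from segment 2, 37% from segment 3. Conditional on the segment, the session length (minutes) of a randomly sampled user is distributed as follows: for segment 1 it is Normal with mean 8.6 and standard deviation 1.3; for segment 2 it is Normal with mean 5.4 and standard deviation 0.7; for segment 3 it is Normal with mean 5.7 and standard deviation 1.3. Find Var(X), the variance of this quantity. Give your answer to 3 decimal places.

Per component, 1: μ=8.6, E[X²]=75.65; 2: μ=5.4, E[X²]=29.65; 3: μ=5.7, E[X²]=34.18.
E[X] = 0.38·8.6 + 0.25·5.4 + 0.37·5.7 = 6.727.
E[X²] = 0.38·75.65 + 0.25·29.65 + 0.37·34.18 = 48.8061.
Var(X) = E[X²] − (E[X])² = 48.8061 − 45.2525 = 3.55357.

3.554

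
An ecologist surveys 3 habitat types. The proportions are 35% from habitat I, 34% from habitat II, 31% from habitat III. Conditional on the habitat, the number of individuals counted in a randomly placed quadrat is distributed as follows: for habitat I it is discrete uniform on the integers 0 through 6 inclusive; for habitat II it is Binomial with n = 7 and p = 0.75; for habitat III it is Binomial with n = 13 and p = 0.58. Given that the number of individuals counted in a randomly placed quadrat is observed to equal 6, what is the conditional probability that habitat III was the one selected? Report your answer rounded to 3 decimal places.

0.230

Likelihoods P(X=6 | ·): I: 0.142857; II: 0.311462; III: 0.150602.
Posterior ∝ prior × likelihood. Numerator for III: 0.31·0.150602 = 0.0466866.
Normalizing constant: 0.35·0.142857 + 0.34·0.311462 + 0.31·0.150602 = 0.202584.
P(III | observation) = 0.0466866 / 0.202584 = 0.230456.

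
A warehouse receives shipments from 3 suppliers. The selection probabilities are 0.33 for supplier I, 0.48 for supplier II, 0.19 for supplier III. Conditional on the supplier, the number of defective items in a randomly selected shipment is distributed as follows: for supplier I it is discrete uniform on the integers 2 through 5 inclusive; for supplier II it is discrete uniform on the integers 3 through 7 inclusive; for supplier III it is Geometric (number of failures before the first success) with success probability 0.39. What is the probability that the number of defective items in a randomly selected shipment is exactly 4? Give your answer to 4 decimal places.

0.1888

Conditional on each supplier, P(X = 4): I: 0.25; II: 0.2; III: 0.0539988.
By total probability, P(X = 4) = 0.33·0.25 + 0.48·0.2 + 0.19·0.0539988 = 0.18876.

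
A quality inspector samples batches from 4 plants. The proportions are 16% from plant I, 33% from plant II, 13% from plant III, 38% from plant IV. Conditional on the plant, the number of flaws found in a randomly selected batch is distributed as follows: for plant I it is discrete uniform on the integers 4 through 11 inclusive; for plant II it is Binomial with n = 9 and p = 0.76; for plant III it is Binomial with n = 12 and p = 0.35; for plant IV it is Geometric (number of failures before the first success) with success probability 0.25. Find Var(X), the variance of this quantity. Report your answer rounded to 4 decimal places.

9.9966

Per component, I: μ=7.5, E[X²]=61.5; II: μ=6.84, E[X²]=48.4272; III: μ=4.2, E[X²]=20.37; IV: μ=3, E[X²]=21.
E[X] = 0.16·7.5 + 0.33·6.84 + 0.13·4.2 + 0.38·3 = 5.1432.
E[X²] = 0.16·61.5 + 0.33·48.4272 + 0.13·20.37 + 0.38·21 = 36.4491.
Var(X) = E[X²] − (E[X])² = 36.4491 − 26.4525 = 9.99657.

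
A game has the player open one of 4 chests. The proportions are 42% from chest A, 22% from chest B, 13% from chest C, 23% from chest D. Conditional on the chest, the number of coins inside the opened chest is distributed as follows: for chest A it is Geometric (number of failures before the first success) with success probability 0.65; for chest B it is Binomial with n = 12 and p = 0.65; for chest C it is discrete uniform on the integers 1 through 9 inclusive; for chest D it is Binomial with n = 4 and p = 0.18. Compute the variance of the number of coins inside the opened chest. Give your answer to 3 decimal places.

11.222

Per component, A: μ=0.538462, E[X²]=1.11834; B: μ=7.8, E[X²]=63.57; C: μ=5, E[X²]=31.6667; D: μ=0.72, E[X²]=1.1088.
E[X] = 0.42·0.538462 + 0.22·7.8 + 0.13·5 + 0.23·0.72 = 2.75775.
E[X²] = 0.42·1.11834 + 0.22·63.57 + 0.13·31.6667 + 0.23·1.1088 = 18.8268.
Var(X) = E[X²] − (E[X])² = 18.8268 − 7.60521 = 11.2216.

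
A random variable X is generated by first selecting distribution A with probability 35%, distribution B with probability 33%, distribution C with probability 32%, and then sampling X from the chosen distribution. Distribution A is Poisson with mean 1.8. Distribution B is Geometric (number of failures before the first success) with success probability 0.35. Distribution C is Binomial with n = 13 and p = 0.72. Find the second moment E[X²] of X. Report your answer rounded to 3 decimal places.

For each component E[X²] = Var + (mean)², giving A: 5.04; B: 8.7551; C: 90.2304.
Overall E[X²] = 0.35·5.04 + 0.33·8.7551 + 0.32·90.2304 = 33.5269.

33.527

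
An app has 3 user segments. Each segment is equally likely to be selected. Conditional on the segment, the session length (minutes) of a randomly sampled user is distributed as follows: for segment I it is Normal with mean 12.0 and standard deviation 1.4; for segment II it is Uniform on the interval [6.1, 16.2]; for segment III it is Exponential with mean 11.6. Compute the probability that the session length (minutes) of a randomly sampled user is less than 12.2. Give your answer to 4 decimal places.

Conditional on each segment, P(X < 12.2): I: 0.556798; II: 0.60396; III: 0.650665.
By total probability, P(X < 12.2) = 0.333333·0.556798 + 0.333333·0.60396 + 0.333333·0.650665 = 0.603808.

0.6038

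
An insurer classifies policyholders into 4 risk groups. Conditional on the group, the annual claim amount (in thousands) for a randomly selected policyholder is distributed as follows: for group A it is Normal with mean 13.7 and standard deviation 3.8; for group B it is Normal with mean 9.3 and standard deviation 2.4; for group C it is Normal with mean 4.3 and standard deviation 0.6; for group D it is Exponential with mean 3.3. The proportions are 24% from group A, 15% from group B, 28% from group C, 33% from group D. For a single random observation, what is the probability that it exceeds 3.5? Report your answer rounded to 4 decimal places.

Conditional on each group, P(X > 3.5): A: 0.996365; B: 0.992168; C: 0.908789; D: 0.346246.
By total probability, P(X > 3.5) = 0.24·0.996365 + 0.15·0.992168 + 0.28·0.908789 + 0.33·0.346246 = 0.756675.

0.7567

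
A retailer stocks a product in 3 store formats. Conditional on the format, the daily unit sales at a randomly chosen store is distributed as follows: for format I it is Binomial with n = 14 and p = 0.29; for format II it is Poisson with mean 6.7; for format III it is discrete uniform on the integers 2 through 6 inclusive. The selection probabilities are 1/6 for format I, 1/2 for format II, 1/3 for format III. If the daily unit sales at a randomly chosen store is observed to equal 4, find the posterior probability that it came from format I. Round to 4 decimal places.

0.2450

Likelihoods P(X=4 | ·): I: 0.230467; II: 0.103351; III: 0.2.
Posterior ∝ prior × likelihood. Numerator for I: 0.166667·0.230467 = 0.0384112.
Normalizing constant: 0.166667·0.230467 + 0.5·0.103351 + 0.333333·0.2 = 0.156753.
P(I | observation) = 0.0384112 / 0.156753 = 0.245042.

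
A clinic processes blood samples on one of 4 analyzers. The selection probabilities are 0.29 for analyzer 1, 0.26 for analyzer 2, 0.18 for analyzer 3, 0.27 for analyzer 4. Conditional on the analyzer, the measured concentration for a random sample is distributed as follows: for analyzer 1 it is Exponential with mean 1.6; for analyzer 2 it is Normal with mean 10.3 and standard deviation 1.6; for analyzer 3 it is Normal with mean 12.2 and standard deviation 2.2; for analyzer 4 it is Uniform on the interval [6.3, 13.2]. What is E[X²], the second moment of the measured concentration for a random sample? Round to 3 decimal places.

For each component E[X²] = Var + (mean)², giving 1: 5.12; 2: 108.65; 3: 153.68; 4: 99.03.
Overall E[X²] = 0.29·5.12 + 0.26·108.65 + 0.18·153.68 + 0.27·99.03 = 84.1343.

84.134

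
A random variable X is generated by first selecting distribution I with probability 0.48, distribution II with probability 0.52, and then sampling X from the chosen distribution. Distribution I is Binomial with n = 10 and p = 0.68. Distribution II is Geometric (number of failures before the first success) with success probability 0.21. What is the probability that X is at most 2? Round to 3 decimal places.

0.265

Conditional on each component, P(X ≤ 2): I: 0.00253838; II: 0.506961.
By total probability, P(X ≤ 2) = 0.48·0.00253838 + 0.52·0.506961 = 0.264838.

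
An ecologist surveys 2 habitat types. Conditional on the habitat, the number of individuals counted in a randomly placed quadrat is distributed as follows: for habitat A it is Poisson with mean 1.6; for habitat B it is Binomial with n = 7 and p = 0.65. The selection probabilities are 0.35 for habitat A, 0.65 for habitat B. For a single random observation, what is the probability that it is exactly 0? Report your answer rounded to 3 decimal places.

Conditional on each habitat, P(X = 0): A: 0.201897; B: 0.000643393.
By total probability, P(X = 0) = 0.35·0.201897 + 0.65·0.000643393 = 0.071082.

0.071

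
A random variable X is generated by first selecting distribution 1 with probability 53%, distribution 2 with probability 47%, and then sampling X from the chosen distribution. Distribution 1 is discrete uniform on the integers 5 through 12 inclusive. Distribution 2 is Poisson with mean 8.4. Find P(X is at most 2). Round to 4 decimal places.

0.0047

Conditional on each component, P(X ≤ 2): 1: 0; 2: 0.0100471.
By total probability, P(X ≤ 2) = 0.53·0 + 0.47·0.0100471 = 0.00472212.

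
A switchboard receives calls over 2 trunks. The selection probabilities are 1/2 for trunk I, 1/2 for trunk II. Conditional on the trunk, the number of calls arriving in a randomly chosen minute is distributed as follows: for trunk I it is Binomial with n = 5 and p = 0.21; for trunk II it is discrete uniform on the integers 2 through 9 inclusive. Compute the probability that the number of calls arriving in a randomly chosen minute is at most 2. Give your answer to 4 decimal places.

0.5296

Conditional on each trunk, P(X ≤ 2): I: 0.934112; II: 0.125.
By total probability, P(X ≤ 2) = 0.5·0.934112 + 0.5·0.125 = 0.529556.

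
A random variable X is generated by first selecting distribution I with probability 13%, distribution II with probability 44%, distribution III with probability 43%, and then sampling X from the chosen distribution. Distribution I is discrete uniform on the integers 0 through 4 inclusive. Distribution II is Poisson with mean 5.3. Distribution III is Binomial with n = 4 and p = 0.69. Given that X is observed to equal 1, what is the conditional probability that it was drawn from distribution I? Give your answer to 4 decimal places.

Likelihoods P(X=1 | ·): I: 0.2; II: 0.0264554; III: 0.0822232.
Posterior ∝ prior × likelihood. Numerator for I: 0.13·0.2 = 0.026.
Normalizing constant: 0.13·0.2 + 0.44·0.0264554 + 0.43·0.0822232 = 0.0729964.
P(I | observation) = 0.026 / 0.0729964 = 0.356182.

0.3562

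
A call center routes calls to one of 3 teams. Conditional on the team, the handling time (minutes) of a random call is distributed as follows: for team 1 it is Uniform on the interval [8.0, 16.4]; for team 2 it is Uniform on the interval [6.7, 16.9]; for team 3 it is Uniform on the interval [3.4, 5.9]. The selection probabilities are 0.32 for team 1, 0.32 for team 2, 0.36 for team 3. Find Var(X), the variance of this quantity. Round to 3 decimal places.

Per component, 1: μ=12.2, E[X²]=154.72; 2: μ=11.8, E[X²]=147.91; 3: μ=4.65, E[X²]=22.1433.
E[X] = 0.32·12.2 + 0.32·11.8 + 0.36·4.65 = 9.354.
E[X²] = 0.32·154.72 + 0.32·147.91 + 0.36·22.1433 = 104.813.
Var(X) = E[X²] − (E[X])² = 104.813 − 87.4973 = 17.3159.

17.316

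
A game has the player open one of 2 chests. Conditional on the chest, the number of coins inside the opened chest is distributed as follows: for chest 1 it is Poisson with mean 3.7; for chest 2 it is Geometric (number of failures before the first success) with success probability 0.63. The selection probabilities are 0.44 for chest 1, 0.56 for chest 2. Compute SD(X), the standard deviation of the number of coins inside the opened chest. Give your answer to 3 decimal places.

2.130

Per component, 1: μ=3.7, E[X²]=17.39; 2: μ=0.587302, E[X²]=1.27715.
E[X] = 0.44·3.7 + 0.56·0.587302 = 1.95689.
E[X²] = 0.44·17.39 + 0.56·1.27715 = 8.3668.
Var(X) = E[X²] − (E[X])² = 8.3668 − 3.82941 = 4.53739.
SD(X) = √4.53739 = 2.13011.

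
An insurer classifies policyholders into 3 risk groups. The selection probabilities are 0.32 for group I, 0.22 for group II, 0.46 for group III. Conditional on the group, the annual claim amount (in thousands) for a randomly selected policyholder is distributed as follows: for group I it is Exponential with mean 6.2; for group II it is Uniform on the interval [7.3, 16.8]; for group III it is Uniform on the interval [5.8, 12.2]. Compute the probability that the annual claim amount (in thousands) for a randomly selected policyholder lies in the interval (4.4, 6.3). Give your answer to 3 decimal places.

Conditional on each group, P(4.4 < X < 6.3): I: 0.129809; II: 0; III: 0.078125.
By total probability, P(4.4 < X < 6.3) = 0.32·0.129809 + 0.22·0 + 0.46·0.078125 = 0.0774765.

0.077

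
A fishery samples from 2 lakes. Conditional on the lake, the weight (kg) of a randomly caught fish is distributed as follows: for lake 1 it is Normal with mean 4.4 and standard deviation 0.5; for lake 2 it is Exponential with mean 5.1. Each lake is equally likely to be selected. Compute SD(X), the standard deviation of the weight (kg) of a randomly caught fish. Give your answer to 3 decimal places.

Per component, 1: μ=4.4, E[X²]=19.61; 2: μ=5.1, E[X²]=52.02.
E[X] = 0.5·4.4 + 0.5·5.1 = 4.75.
E[X²] = 0.5·19.61 + 0.5·52.02 = 35.815.
Var(X) = E[X²] − (E[X])² = 35.815 − 22.5625 = 13.2525.
SD(X) = √13.2525 = 3.6404.

3.640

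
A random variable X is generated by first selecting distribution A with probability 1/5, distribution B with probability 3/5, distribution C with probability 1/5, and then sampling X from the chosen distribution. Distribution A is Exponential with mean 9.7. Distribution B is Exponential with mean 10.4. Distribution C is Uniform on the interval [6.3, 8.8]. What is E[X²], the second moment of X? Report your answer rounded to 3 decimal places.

For each component E[X²] = Var + (mean)², giving A: 188.18; B: 216.32; C: 57.5233.
Overall E[X²] = 0.2·188.18 + 0.6·216.32 + 0.2·57.5233 = 178.933.

178.933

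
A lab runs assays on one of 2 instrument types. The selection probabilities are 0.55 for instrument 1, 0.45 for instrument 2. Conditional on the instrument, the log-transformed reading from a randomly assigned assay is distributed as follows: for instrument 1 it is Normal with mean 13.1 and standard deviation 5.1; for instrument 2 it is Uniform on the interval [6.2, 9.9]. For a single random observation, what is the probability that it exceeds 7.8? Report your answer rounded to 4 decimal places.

0.7233

Conditional on each instrument, P(X > 7.8): 1: 0.850648; 2: 0.567568.
By total probability, P(X > 7.8) = 0.55·0.850648 + 0.45·0.567568 = 0.723262.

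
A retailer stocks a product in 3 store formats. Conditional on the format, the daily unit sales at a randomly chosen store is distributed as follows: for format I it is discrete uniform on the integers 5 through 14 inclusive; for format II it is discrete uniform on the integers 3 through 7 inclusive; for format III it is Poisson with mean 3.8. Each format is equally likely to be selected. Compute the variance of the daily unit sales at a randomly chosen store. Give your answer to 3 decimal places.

10.703

Per component, I: μ=9.5, E[X²]=98.5; II: μ=5, E[X²]=27; III: μ=3.8, E[X²]=18.24.
E[X] = 0.333333·9.5 + 0.333333·5 + 0.333333·3.8 = 6.1.
E[X²] = 0.333333·98.5 + 0.333333·27 + 0.333333·18.24 = 47.9133.
Var(X) = E[X²] − (E[X])² = 47.9133 − 37.21 = 10.7033.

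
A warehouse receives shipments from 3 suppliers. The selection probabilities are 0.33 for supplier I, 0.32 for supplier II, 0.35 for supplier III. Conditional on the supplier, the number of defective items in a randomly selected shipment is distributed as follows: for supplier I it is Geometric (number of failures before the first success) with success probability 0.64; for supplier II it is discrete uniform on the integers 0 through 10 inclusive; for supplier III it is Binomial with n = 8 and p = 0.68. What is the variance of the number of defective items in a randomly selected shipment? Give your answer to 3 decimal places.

Per component, I: μ=0.5625, E[X²]=1.19531; II: μ=5, E[X²]=35; III: μ=5.44, E[X²]=31.3344.
E[X] = 0.33·0.5625 + 0.32·5 + 0.35·5.44 = 3.68962.
E[X²] = 0.33·1.19531 + 0.32·35 + 0.35·31.3344 = 22.5615.
Var(X) = E[X²] − (E[X])² = 22.5615 − 13.6133 = 8.94816.

8.948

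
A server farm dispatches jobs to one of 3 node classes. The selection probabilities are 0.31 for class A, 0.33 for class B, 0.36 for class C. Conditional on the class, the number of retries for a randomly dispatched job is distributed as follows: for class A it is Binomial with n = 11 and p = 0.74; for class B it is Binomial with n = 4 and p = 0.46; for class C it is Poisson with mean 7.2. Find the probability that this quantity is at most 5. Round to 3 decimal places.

Conditional on each class, P(X ≤ 5): A: 0.041189; B: 1; C: 0.275897.
By total probability, P(X ≤ 5) = 0.31·0.041189 + 0.33·1 + 0.36·0.275897 = 0.442092.

0.442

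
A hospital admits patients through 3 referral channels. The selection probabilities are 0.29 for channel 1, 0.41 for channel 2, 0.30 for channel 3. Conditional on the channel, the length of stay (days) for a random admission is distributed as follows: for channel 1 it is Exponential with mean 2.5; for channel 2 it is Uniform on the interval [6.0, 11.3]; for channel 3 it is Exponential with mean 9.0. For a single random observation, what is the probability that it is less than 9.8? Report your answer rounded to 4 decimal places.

Conditional on each channel, P(X < 9.8): 1: 0.980159; 2: 0.716981; 3: 0.66341.
By total probability, P(X < 9.8) = 0.29·0.980159 + 0.41·0.716981 + 0.3·0.66341 = 0.777231.

0.7772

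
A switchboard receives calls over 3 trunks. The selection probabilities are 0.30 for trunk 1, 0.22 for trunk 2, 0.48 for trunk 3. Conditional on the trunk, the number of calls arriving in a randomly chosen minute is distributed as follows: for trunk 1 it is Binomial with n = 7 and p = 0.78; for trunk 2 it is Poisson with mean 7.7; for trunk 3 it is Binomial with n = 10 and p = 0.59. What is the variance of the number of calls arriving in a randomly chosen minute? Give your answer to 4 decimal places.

3.9167

Per component, 1: μ=5.46, E[X²]=31.0128; 2: μ=7.7, E[X²]=66.99; 3: μ=5.9, E[X²]=37.229.
E[X] = 0.3·5.46 + 0.22·7.7 + 0.48·5.9 = 6.164.
E[X²] = 0.3·31.0128 + 0.22·66.99 + 0.48·37.229 = 41.9116.
Var(X) = E[X²] − (E[X])² = 41.9116 − 37.9949 = 3.91666.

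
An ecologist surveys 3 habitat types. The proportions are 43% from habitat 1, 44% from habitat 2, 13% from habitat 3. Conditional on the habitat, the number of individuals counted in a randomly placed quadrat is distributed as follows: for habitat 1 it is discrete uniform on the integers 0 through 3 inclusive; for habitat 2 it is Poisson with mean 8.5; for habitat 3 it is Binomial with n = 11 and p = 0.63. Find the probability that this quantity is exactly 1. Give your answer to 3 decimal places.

0.108

Conditional on each habitat, P(X = 1): 1: 0.25; 2: 0.00172948; 3: 0.000333235.
By total probability, P(X = 1) = 0.43·0.25 + 0.44·0.00172948 + 0.13·0.000333235 = 0.108304.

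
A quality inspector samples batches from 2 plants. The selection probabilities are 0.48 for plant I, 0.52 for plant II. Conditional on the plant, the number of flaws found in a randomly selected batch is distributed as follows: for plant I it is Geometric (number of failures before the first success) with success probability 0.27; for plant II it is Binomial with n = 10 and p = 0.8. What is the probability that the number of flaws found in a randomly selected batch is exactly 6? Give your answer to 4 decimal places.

0.0654

Conditional on each plant, P(X = 6): I: 0.0408602; II: 0.0880804.
By total probability, P(X = 6) = 0.48·0.0408602 + 0.52·0.0880804 = 0.0654147.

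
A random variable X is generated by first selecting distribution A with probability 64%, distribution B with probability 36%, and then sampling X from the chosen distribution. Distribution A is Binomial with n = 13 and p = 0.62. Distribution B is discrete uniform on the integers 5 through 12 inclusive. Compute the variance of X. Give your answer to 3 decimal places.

3.895

Per component, A: μ=8.06, E[X²]=68.0264; B: μ=8.5, E[X²]=77.5.
E[X] = 0.64·8.06 + 0.36·8.5 = 8.2184.
E[X²] = 0.64·68.0264 + 0.36·77.5 = 71.4369.
Var(X) = E[X²] − (E[X])² = 71.4369 − 67.5421 = 3.8948.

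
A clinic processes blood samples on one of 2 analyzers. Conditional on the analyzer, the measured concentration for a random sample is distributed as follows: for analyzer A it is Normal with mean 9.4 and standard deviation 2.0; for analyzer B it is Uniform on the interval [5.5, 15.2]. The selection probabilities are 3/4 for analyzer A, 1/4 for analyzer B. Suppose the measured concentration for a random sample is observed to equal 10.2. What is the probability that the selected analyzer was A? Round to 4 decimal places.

Likelihoods f(10.2 | ·): A: 0.184135; B: 0.103093.
Posterior ∝ prior × likelihood. Numerator for A: 0.75·0.184135 = 0.138101.
Normalizing constant: 0.75·0.184135 + 0.25·0.103093 = 0.163874.
P(A | observation) = 0.138101 / 0.163874 = 0.842726.

0.8427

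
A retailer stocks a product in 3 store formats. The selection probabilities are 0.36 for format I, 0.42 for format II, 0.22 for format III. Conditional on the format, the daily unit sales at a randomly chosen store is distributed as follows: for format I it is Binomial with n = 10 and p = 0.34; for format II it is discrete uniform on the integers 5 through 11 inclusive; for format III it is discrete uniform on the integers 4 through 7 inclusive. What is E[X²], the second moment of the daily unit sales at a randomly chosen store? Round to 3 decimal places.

40.459

For each component E[X²] = Var + (mean)², giving I: 13.804; II: 68; III: 31.5.
Overall E[X²] = 0.36·13.804 + 0.42·68 + 0.22·31.5 = 40.4594.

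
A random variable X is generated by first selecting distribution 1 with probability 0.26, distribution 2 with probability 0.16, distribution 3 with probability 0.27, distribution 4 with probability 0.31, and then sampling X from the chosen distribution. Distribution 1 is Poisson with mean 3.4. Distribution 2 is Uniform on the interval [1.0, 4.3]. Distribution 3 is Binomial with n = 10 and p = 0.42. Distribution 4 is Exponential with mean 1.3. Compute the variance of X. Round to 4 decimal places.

Per component, 1: μ=3.4, E[X²]=14.96; 2: μ=2.65, E[X²]=7.93; 3: μ=4.2, E[X²]=20.076; 4: μ=1.3, E[X²]=3.38.
E[X] = 0.26·3.4 + 0.16·2.65 + 0.27·4.2 + 0.31·1.3 = 2.845.
E[X²] = 0.26·14.96 + 0.16·7.93 + 0.27·20.076 + 0.31·3.38 = 11.6267.
Var(X) = E[X²] − (E[X])² = 11.6267 − 8.09403 = 3.5327.

3.5327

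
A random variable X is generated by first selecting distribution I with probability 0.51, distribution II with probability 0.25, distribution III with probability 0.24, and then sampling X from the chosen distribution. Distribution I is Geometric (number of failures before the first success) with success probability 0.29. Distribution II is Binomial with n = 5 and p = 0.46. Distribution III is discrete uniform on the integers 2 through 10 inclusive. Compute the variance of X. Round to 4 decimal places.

Per component, I: μ=2.44828, E[X²]=14.4364; II: μ=2.3, E[X²]=6.532; III: μ=6, E[X²]=42.6667.
E[X] = 0.51·2.44828 + 0.25·2.3 + 0.24·6 = 3.26362.
E[X²] = 0.51·14.4364 + 0.25·6.532 + 0.24·42.6667 = 19.2356.
Var(X) = E[X²] − (E[X])² = 19.2356 − 10.6512 = 8.58434.

8.5843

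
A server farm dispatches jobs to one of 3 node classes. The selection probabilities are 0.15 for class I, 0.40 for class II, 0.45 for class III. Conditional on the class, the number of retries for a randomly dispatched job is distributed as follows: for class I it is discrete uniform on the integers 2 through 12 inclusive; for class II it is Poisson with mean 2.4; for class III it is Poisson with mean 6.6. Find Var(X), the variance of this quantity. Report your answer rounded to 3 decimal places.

9.886

Per component, I: μ=7, E[X²]=59; II: μ=2.4, E[X²]=8.16; III: μ=6.6, E[X²]=50.16.
E[X] = 0.15·7 + 0.4·2.4 + 0.45·6.6 = 4.98.
E[X²] = 0.15·59 + 0.4·8.16 + 0.45·50.16 = 34.686.
Var(X) = E[X²] − (E[X])² = 34.686 − 24.8004 = 9.8856.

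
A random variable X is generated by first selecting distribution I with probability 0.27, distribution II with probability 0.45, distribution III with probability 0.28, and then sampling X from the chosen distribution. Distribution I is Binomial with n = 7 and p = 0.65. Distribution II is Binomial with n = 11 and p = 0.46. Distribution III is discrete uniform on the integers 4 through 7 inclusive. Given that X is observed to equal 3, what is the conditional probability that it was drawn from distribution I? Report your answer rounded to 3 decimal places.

Likelihoods P(X=3 | ·): I: 0.144238; II: 0.11612; III: 0.
Posterior ∝ prior × likelihood. Numerator for I: 0.27·0.144238 = 0.0389443.
Normalizing constant: 0.27·0.144238 + 0.45·0.11612 + 0.28·0 = 0.0911984.
P(I | observation) = 0.0389443 / 0.0911984 = 0.427029.

0.427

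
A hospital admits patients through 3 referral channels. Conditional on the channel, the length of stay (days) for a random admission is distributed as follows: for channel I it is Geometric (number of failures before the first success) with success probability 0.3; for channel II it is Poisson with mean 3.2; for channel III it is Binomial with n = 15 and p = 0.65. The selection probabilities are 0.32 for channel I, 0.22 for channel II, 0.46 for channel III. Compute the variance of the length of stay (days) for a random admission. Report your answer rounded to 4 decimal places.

17.2543

Per component, I: μ=2.33333, E[X²]=13.2222; II: μ=3.2, E[X²]=13.44; III: μ=9.75, E[X²]=98.475.
E[X] = 0.32·2.33333 + 0.22·3.2 + 0.46·9.75 = 5.93567.
E[X²] = 0.32·13.2222 + 0.22·13.44 + 0.46·98.475 = 52.4864.
Var(X) = E[X²] − (E[X])² = 52.4864 − 35.2321 = 17.2543.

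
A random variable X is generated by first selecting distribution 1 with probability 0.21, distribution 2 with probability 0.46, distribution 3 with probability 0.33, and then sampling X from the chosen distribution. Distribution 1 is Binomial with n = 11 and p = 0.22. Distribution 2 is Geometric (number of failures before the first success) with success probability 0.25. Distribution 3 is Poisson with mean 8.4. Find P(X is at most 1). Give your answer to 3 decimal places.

Conditional on each component, P(X ≤ 1): 1: 0.266745; 2: 0.4375; 3: 0.00211375.
By total probability, P(X ≤ 1) = 0.21·0.266745 + 0.46·0.4375 + 0.33·0.00211375 = 0.257964.

0.258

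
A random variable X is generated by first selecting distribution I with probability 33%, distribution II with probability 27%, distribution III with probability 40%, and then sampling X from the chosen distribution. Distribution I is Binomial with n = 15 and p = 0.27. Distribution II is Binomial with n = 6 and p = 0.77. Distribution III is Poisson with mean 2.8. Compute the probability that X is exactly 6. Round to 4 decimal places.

Conditional on each component, P(X = 6): I: 0.114154; II: 0.208422; III: 0.0406997.
By total probability, P(X = 6) = 0.33·0.114154 + 0.27·0.208422 + 0.4·0.0406997 = 0.110225.

0.1102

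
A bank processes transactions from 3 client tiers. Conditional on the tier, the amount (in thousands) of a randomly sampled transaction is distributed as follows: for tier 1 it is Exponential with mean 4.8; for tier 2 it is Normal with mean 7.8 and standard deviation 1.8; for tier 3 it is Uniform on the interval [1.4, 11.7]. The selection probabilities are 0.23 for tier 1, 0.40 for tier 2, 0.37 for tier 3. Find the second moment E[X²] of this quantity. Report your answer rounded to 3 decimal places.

For each component E[X²] = Var + (mean)², giving 1: 46.08; 2: 64.08; 3: 51.7433.
Overall E[X²] = 0.23·46.08 + 0.4·64.08 + 0.37·51.7433 = 55.3754.

55.375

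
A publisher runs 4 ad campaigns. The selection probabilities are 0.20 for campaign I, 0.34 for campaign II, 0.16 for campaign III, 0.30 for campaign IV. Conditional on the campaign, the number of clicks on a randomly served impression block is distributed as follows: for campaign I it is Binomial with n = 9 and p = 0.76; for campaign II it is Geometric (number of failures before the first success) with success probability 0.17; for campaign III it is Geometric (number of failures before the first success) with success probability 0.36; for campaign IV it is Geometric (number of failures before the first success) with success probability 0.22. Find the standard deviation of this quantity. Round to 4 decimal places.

Per component, I: μ=6.84, E[X²]=48.4272; II: μ=4.88235, E[X²]=52.5571; III: μ=1.77778, E[X²]=8.09877; IV: μ=3.54545, E[X²]=28.686.
E[X] = 0.2·6.84 + 0.34·4.88235 + 0.16·1.77778 + 0.3·3.54545 = 4.37608.
E[X²] = 0.2·48.4272 + 0.34·52.5571 + 0.16·8.09877 + 0.3·28.686 = 37.4564.
Var(X) = E[X²] − (E[X])² = 37.4564 − 19.1501 = 18.3064.
SD(X) = √18.3064 = 4.27859.

4.2786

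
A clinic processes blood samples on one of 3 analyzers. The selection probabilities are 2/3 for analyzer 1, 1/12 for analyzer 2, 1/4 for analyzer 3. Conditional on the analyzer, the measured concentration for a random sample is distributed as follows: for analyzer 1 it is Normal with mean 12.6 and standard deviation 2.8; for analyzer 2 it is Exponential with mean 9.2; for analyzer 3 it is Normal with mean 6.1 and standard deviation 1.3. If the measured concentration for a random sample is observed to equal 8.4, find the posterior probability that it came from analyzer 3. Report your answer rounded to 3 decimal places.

Likelihoods f(8.4 | ·): 1: 0.0462563; 2: 0.0436197; 3: 0.064159.
Posterior ∝ prior × likelihood. Numerator for 3: 0.25·0.064159 = 0.0160397.
Normalizing constant: 0.666667·0.0462563 + 0.0833333·0.0436197 + 0.25·0.064159 = 0.0505122.
P(3 | observation) = 0.0160397 / 0.0505122 = 0.317542.

0.318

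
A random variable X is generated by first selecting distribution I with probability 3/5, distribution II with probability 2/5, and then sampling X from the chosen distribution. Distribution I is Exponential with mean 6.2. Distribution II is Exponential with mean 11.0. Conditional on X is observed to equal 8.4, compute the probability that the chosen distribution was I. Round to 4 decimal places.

0.5957

Likelihoods f(8.4 | ·): I: 0.0416111; II: 0.0423608.
Posterior ∝ prior × likelihood. Numerator for I: 0.6·0.0416111 = 0.0249667.
Normalizing constant: 0.6·0.0416111 + 0.4·0.0423608 = 0.041911.
P(I | observation) = 0.0249667 / 0.041911 = 0.595707.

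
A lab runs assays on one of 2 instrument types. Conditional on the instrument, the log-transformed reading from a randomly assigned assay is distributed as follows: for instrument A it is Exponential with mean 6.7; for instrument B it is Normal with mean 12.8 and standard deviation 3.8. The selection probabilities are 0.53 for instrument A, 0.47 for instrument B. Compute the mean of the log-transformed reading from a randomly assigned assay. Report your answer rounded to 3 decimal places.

Component means — A: 6.7; B: 12.8.
E[X] = 0.53·6.7 + 0.47·12.8 = 9.567.

9.567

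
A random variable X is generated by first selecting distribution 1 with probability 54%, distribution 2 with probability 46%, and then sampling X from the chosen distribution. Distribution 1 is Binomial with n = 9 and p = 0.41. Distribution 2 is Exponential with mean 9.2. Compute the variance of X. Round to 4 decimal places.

47.6515

Per component, 1: μ=3.69, E[X²]=15.7932; 2: μ=9.2, E[X²]=169.28.
E[X] = 0.54·3.69 + 0.46·9.2 = 6.2246.
E[X²] = 0.54·15.7932 + 0.46·169.28 = 86.3971.
Var(X) = E[X²] − (E[X])² = 86.3971 − 38.7456 = 47.6515.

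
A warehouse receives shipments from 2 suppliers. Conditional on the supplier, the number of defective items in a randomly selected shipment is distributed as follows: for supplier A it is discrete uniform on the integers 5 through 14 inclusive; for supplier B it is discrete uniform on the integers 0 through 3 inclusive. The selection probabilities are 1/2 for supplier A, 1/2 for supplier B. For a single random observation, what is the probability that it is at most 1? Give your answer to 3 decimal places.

0.250

Conditional on each supplier, P(X ≤ 1): A: 0; B: 0.5.
By total probability, P(X ≤ 1) = 0.5·0 + 0.5·0.5 = 0.25.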